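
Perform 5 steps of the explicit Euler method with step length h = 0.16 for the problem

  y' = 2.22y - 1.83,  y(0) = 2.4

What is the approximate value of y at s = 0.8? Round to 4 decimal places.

Euler: y_{n+1} = y_n + h·f(s_n, y_n).
s=0.000000, y=2.400000: f=3.498000 → y ← 2.400000 + 0.16·3.498000 = 2.959680
s=0.160000, y=2.959680: f=4.740490 → y ← 2.959680 + 0.16·4.740490 = 3.718158
s=0.320000, y=3.718158: f=6.424312 → y ← 3.718158 + 0.16·6.424312 = 4.746048
s=0.480000, y=4.746048: f=8.706227 → y ← 4.746048 + 0.16·8.706227 = 6.139044
s=0.640000, y=6.139044: f=11.798679 → y ← 6.139044 + 0.16·11.798679 = 8.026833
y(0.8) ≈ 8.0268

8.0268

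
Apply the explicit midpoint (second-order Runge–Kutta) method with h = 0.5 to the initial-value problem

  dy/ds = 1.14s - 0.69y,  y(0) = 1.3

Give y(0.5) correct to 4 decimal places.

1.0714

Midpoint: k1 = f(s_n, y_n); k2 = f(s_n + h/2, y_n + (h/2)·k1); y_{n+1} = y_n + h·k2.
s=0.000000, y=1.300000:
  k1 = f(0.000000, 1.300000) = -0.897000
  k2 = f(0.250000, 1.075750) = -0.457267
  y ← 1.300000 + 0.5·(-0.457267) = 1.071366
y(0.5) ≈ 1.0714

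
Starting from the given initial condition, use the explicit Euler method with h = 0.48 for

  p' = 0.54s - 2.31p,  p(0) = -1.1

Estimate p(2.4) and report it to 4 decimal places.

Euler: p_{n+1} = p_n + h·f(s_n, p_n).
s=0.000000, p=-1.100000: f=2.541000 → p ← -1.100000 + 0.48·2.541000 = 0.119680
s=0.480000, p=0.119680: f=-0.017261 → p ← 0.119680 + 0.48·(-0.017261) = 0.111395
s=0.960000, p=0.111395: f=0.261078 → p ← 0.111395 + 0.48·0.261078 = 0.236712
s=1.440000, p=0.236712: f=0.230795 → p ← 0.236712 + 0.48·0.230795 = 0.347494
s=1.920000, p=0.347494: f=0.234090 → p ← 0.347494 + 0.48·0.234090 = 0.459857
p(2.4) ≈ 0.4599

0.4599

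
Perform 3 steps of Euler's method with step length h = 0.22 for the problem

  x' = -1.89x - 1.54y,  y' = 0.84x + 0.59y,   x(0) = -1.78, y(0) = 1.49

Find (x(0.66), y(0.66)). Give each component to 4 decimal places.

-1.2170, 1.1548

Euler on (x,y): x_{n+1} = x_n + h·x', y_{n+1} = y_n + h·y'.
0.000000: (-1.780000, 1.490000); f=(1.069600, -0.616100) → (-1.544688, 1.354458)
0.220000: (-1.544688, 1.354458); f=(0.833595, -0.498408) → (-1.361297, 1.244808)
0.440000: (-1.361297, 1.244808); f=(0.655847, -0.409053) → (-1.217011, 1.154817)
(x(0.66), y(0.66)) ≈ (-1.2170, 1.1548)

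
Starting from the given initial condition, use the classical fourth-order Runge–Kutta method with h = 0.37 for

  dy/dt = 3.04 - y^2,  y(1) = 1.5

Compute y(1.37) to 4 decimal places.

1.6682

RK4: k1 = f(t_n, y_n); k2 = f(t_n + h/2, y_n + (h/2)·k1); k3 = f(t_n + h/2, y_n + (h/2)·k2); k4 = f(t_n + h, y_n + h·k3); y_{n+1} = y_n + (h/6)·(k1 + 2k2 + 2k3 + k4).
t=1.000000, y=1.500000:
  k1 = f(1.000000, 1.500000) = 0.790000
  k2 = f(1.185000, 1.646150) = 0.330190
  k3 = f(1.185000, 1.561085) = 0.603013
  k4 = f(1.370000, 1.723115) = 0.070875
  y ← 1.500000 + (0.37/6)·(k1 + 2k2 + 2k3 + k4) = 1.668182
y(1.37) ≈ 1.6682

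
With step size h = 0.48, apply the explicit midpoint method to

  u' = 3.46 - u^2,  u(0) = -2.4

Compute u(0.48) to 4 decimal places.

Midpoint: k1 = f(x_n, u_n); k2 = f(x_n + h/2, u_n + (h/2)·k1); u_{n+1} = u_n + h·k2.
x=0.000000, u=-2.400000:
  k1 = f(0.000000, -2.400000) = -2.300000
  k2 = f(0.240000, -2.952000) = -5.254304
  u ← -2.400000 + 0.48·(-5.254304) = -4.922066
u(0.48) ≈ -4.9221

-4.9221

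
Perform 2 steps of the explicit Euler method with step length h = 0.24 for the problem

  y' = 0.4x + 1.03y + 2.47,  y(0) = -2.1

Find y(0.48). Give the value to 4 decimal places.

-1.9114

Euler: y_{n+1} = y_n + h·f(x_n, y_n).
x=0.000000, y=-2.100000: f=0.307000 → y ← -2.100000 + 0.24·0.307000 = -2.026320
x=0.240000, y=-2.026320: f=0.478890 → y ← -2.026320 + 0.24·0.478890 = -1.911386
y(0.48) ≈ -1.9114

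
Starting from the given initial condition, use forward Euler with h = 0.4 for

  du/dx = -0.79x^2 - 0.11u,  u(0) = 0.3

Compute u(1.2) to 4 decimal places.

Euler: u_{n+1} = u_n + h·f(x_n, u_n).
x=0.000000, u=0.300000: f=-0.033000 → u ← 0.300000 + 0.4·(-0.033000) = 0.286800
x=0.400000, u=0.286800: f=-0.157948 → u ← 0.286800 + 0.4·(-0.157948) = 0.223621
x=0.800000, u=0.223621: f=-0.530198 → u ← 0.223621 + 0.4·(-0.530198) = 0.011541
u(1.2) ≈ 0.0115

0.0115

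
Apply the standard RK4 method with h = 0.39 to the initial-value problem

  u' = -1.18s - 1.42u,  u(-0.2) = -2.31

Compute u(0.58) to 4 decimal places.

-0.9095

RK4: k1 = f(s_n, u_n); k2 = f(s_n + h/2, u_n + (h/2)·k1); k3 = f(s_n + h/2, u_n + (h/2)·k2); k4 = f(s_n + h, u_n + h·k3); u_{n+1} = u_n + (h/6)·(k1 + 2k2 + 2k3 + k4).
s=-0.200000, u=-2.310000:
  k1 = f(-0.200000, -2.310000) = 3.516200
  k2 = f(-0.005000, -1.624341) = 2.312464
  k3 = f(-0.005000, -1.859069) = 2.645779
  k4 = f(0.190000, -1.278146) = 1.590768
  u ← -2.310000 + (0.39/6)·(k1 + 2k2 + 2k3 + k4) = -1.333476
s=0.190000, u=-1.333476:
  k1 = f(0.190000, -1.333476) = 1.669335
  k2 = f(0.385000, -1.007955) = 0.976996
  k3 = f(0.385000, -1.142961) = 1.168705
  k4 = f(0.580000, -0.877681) = 0.561906
  u ← -1.333476 + (0.39/6)·(k1 + 2k2 + 2k3 + k4) = -0.909504
u(0.58) ≈ -0.9095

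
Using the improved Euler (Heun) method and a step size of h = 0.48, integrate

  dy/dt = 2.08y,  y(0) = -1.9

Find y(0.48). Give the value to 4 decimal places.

-4.7439

Heun: k1 = f(t_n, y_n); k2 = f(t_n + h, y_n + h·k1); y_{n+1} = y_n + (h/2)·(k1 + k2).
t=0.000000, y=-1.900000:
  k1 = f(0.000000, -1.900000) = -3.952000
  k2 = f(0.480000, -3.796960) = -7.897677
  y ← -1.900000 + (0.48/2)·(-3.952000 + (-7.897677)) = -4.743922
y(0.48) ≈ -4.7439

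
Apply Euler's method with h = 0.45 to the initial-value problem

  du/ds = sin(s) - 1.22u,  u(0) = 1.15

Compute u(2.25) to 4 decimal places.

Euler: u_{n+1} = u_n + h·f(s_n, u_n).
s=0.000000, u=1.150000: f=-1.403000 → u ← 1.150000 + 0.45·(-1.403000) = 0.518650
s=0.450000, u=0.518650: f=-0.197787 → u ← 0.518650 + 0.45·(-0.197787) = 0.429646
s=0.900000, u=0.429646: f=0.259159 → u ← 0.429646 + 0.45·0.259159 = 0.546267
s=1.350000, u=0.546267: f=0.309277 → u ← 0.546267 + 0.45·0.309277 = 0.685442
s=1.800000, u=0.685442: f=0.137608 → u ← 0.685442 + 0.45·0.137608 = 0.747366
u(2.25) ≈ 0.7474

0.7474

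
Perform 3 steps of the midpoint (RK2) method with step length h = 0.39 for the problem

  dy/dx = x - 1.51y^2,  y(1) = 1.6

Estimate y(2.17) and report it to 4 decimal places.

Midpoint: k1 = f(x_n, y_n); k2 = f(x_n + h/2, y_n + (h/2)·k1); y_{n+1} = y_n + h·k2.
x=1.000000, y=1.600000:
  k1 = f(1.000000, 1.600000) = -2.865600
  k2 = f(1.195000, 1.041208) = -0.442012
  y ← 1.600000 + 0.39·(-0.442012) = 1.427615
x=1.390000, y=1.427615:
  k1 = f(1.390000, 1.427615) = -1.687509
  k2 = f(1.585000, 1.098551) = -0.237290
  y ← 1.427615 + 0.39·(-0.237290) = 1.335072
x=1.780000, y=1.335072:
  k1 = f(1.780000, 1.335072) = -0.911451
  k2 = f(1.975000, 1.157339) = -0.047546
  y ← 1.335072 + 0.39·(-0.047546) = 1.316529
y(2.17) ≈ 1.3165

1.3165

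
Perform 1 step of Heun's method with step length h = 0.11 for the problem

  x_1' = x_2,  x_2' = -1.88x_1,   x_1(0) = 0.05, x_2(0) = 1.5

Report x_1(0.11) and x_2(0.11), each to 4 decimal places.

0.2144, 1.4726

Heun on (x_1,x_2): k1 = f(t_n, state_n); k2 = f(t_n + h, state_n + h·k1); state_{n+1} = state_n + (h/2)·(k1 + k2).
0.000000: (0.050000, 1.500000)
  k1 = (1.500000, -0.094000)
  predictor → (0.215000, 1.489660)
  k2 = (1.489660, -0.404200)
  → (0.214431, 1.472599)
(x_1(0.11), x_2(0.11)) ≈ (0.2144, 1.4726)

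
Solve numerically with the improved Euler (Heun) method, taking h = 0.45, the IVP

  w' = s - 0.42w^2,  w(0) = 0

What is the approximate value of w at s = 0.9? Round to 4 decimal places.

0.3954

Heun: k1 = f(s_n, w_n); k2 = f(s_n + h, w_n + h·k1); w_{n+1} = w_n + (h/2)·(k1 + k2).
s=0.000000, w=0.000000:
  k1 = f(0.000000, 0.000000) = 0.000000
  k2 = f(0.450000, 0.000000) = 0.450000
  w ← 0.000000 + (0.45/2)·(0.000000 + 0.450000) = 0.101250
s=0.450000, w=0.101250:
  k1 = f(0.450000, 0.101250) = 0.445694
  k2 = f(0.900000, 0.301812) = 0.861742
  w ← 0.101250 + (0.45/2)·(0.445694 + 0.861742) = 0.395423
w(0.9) ≈ 0.3954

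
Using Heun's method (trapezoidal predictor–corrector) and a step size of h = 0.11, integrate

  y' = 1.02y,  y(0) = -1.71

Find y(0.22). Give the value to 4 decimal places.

-2.1393

Heun: k1 = f(x_n, y_n); k2 = f(x_n + h, y_n + h·k1); y_{n+1} = y_n + (h/2)·(k1 + k2).
x=0.000000, y=-1.710000:
  k1 = f(0.000000, -1.710000) = -1.744200
  k2 = f(0.110000, -1.901862) = -1.939899
  y ← -1.710000 + (0.11/2)·(-1.744200 + (-1.939899)) = -1.912625
x=0.110000, y=-1.912625:
  k1 = f(0.110000, -1.912625) = -1.950878
  k2 = f(0.220000, -2.127222) = -2.169766
  y ← -1.912625 + (0.11/2)·(-1.950878 + (-2.169766)) = -2.139261
y(0.22) ≈ -2.1393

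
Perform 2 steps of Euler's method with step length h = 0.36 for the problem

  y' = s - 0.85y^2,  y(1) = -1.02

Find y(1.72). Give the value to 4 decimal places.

-0.7817

Euler: y_{n+1} = y_n + h·f(s_n, y_n).
s=1.000000, y=-1.020000: f=0.115660 → y ← -1.020000 + 0.36·0.115660 = -0.978362
s=1.360000, y=-0.978362: f=0.546386 → y ← -0.978362 + 0.36·0.546386 = -0.781663
y(1.72) ≈ -0.7817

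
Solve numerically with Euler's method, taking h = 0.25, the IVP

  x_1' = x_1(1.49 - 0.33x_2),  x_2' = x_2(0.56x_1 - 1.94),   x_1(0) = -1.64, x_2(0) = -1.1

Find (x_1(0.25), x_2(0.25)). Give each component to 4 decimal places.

-2.3997, -0.3139

Euler on (x_1,x_2): x_1_{n+1} = x_1_n + h·x_1', x_2_{n+1} = x_2_n + h·x_2'.
0.000000: (-1.640000, -1.100000); f=(-3.038920, 3.144240) → (-2.399730, -0.313940)
(x_1(0.25), x_2(0.25)) ≈ (-2.3997, -0.3139)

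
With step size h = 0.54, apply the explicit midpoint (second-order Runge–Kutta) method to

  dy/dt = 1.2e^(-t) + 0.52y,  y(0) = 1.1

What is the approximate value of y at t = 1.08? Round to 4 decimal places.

3.0318

Midpoint: k1 = f(t_n, y_n); k2 = f(t_n + h/2, y_n + (h/2)·k1); y_{n+1} = y_n + h·k2.
t=0.000000, y=1.100000:
  k1 = f(0.000000, 1.100000) = 1.772000
  k2 = f(0.270000, 1.578440) = 1.736844
  y ← 1.100000 + 0.54·1.736844 = 2.037896
t=0.540000, y=2.037896:
  k1 = f(0.540000, 2.037896) = 1.759004
  k2 = f(0.810000, 2.512827) = 1.840500
  y ← 2.037896 + 0.54·1.840500 = 3.031766
y(1.08) ≈ 3.0318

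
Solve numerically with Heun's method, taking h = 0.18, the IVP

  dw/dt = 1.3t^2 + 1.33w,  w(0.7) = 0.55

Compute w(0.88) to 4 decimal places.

0.8591

Heun: k1 = f(t_n, w_n); k2 = f(t_n + h, w_n + h·k1); w_{n+1} = w_n + (h/2)·(k1 + k2).
t=0.700000, w=0.550000:
  k1 = f(0.700000, 0.550000) = 1.368500
  k2 = f(0.880000, 0.796330) = 2.065839
  w ← 0.550000 + (0.18/2)·(1.368500 + 2.065839) = 0.859091
w(0.88) ≈ 0.8591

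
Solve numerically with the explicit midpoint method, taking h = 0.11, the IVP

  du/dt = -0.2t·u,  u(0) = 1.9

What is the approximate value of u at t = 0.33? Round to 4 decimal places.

Midpoint: k1 = f(t_n, u_n); k2 = f(t_n + h/2, u_n + (h/2)·k1); u_{n+1} = u_n + h·k2.
t=0.000000, u=1.900000:
  k1 = f(0.000000, 1.900000) = 0.000000
  k2 = f(0.055000, 1.900000) = -0.020900
  u ← 1.900000 + 0.11·(-0.020900) = 1.897701
t=0.110000, u=1.897701:
  k1 = f(0.110000, 1.897701) = -0.041749
  k2 = f(0.165000, 1.895405) = -0.062548
  u ← 1.897701 + 0.11·(-0.062548) = 1.890821
t=0.220000, u=1.890821:
  k1 = f(0.220000, 1.890821) = -0.083196
  k2 = f(0.275000, 1.886245) = -0.103743
  u ← 1.890821 + 0.11·(-0.103743) = 1.879409
u(0.33) ≈ 1.8794

1.8794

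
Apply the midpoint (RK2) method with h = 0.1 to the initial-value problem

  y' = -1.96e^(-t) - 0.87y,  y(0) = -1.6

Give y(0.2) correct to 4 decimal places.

Midpoint: k1 = f(t_n, y_n); k2 = f(t_n + h/2, y_n + (h/2)·k1); y_{n+1} = y_n + h·k2.
t=0.000000, y=-1.600000:
  k1 = f(0.000000, -1.600000) = -0.568000
  k2 = f(0.050000, -1.628400) = -0.447702
  y ← -1.600000 + 0.1·(-0.447702) = -1.644770
t=0.100000, y=-1.644770:
  k1 = f(0.100000, -1.644770) = -0.342531
  k2 = f(0.150000, -1.661897) = -0.241137
  y ← -1.644770 + 0.1·(-0.241137) = -1.668884
y(0.2) ≈ -1.6689

-1.6689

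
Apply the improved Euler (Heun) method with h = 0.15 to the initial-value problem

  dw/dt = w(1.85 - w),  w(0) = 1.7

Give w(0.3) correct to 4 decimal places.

1.7602

Heun: k1 = f(t_n, w_n); k2 = f(t_n + h, w_n + h·k1); w_{n+1} = w_n + (h/2)·(k1 + k2).
t=0.000000, w=1.700000:
  k1 = f(0.000000, 1.700000) = 0.255000
  k2 = f(0.150000, 1.738250) = 0.194249
  w ← 1.700000 + (0.15/2)·(0.255000 + 0.194249) = 1.733694
t=0.150000, w=1.733694:
  k1 = f(0.150000, 1.733694) = 0.201639
  k2 = f(0.300000, 1.763940) = 0.151805
  w ← 1.733694 + (0.15/2)·(0.201639 + 0.151805) = 1.760202
w(0.3) ≈ 1.7602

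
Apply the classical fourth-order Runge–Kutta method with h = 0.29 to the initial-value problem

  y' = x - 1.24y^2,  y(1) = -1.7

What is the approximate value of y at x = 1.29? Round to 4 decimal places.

-3.3416

RK4: k1 = f(x_n, y_n); k2 = f(x_n + h/2, y_n + (h/2)·k1); k3 = f(x_n + h/2, y_n + (h/2)·k2); k4 = f(x_n + h, y_n + h·k3); y_{n+1} = y_n + (h/6)·(k1 + 2k2 + 2k3 + k4).
x=1.000000, y=-1.700000:
  k1 = f(1.000000, -1.700000) = -2.583600
  k2 = f(1.145000, -2.074622) = -4.192030
  k3 = f(1.145000, -2.307844) = -5.459420
  k4 = f(1.290000, -3.283232) = -12.076719
  y ← -1.700000 + (0.29/6)·(k1 + 2k2 + 2k3 + k4) = -3.341556
y(1.29) ≈ -3.3416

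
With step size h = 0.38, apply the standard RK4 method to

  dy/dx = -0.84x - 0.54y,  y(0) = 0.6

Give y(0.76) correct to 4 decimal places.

RK4: k1 = f(x_n, y_n); k2 = f(x_n + h/2, y_n + (h/2)·k1); k3 = f(x_n + h/2, y_n + (h/2)·k2); k4 = f(x_n + h, y_n + h·k3); y_{n+1} = y_n + (h/6)·(k1 + 2k2 + 2k3 + k4).
x=0.000000, y=0.600000:
  k1 = f(0.000000, 0.600000) = -0.324000
  k2 = f(0.190000, 0.538440) = -0.450358
  k3 = f(0.190000, 0.514432) = -0.437393
  k4 = f(0.380000, 0.433791) = -0.553447
  y ← 0.600000 + (0.38/6)·(k1 + 2k2 + 2k3 + k4) = 0.431980
x=0.380000, y=0.431980:
  k1 = f(0.380000, 0.431980) = -0.552469
  k2 = f(0.570000, 0.327011) = -0.655386
  k3 = f(0.570000, 0.307457) = -0.644827
  k4 = f(0.760000, 0.186946) = -0.739351
  y ← 0.431980 + (0.38/6)·(k1 + 2k2 + 2k3 + k4) = 0.185471
y(0.76) ≈ 0.1855

0.1855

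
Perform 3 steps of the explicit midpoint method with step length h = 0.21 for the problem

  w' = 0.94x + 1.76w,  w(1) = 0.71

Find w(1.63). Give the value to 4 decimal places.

3.4268

Midpoint: k1 = f(x_n, w_n); k2 = f(x_n + h/2, w_n + (h/2)·k1); w_{n+1} = w_n + h·k2.
x=1.000000, w=0.710000:
  k1 = f(1.000000, 0.710000) = 2.189600
  k2 = f(1.105000, 0.939908) = 2.692938
  w ← 0.710000 + 0.21·2.692938 = 1.275517
x=1.210000, w=1.275517:
  k1 = f(1.210000, 1.275517) = 3.382310
  k2 = f(1.315000, 1.630660) = 4.106061
  w ← 1.275517 + 0.21·4.106061 = 2.137790
x=1.420000, w=2.137790:
  k1 = f(1.420000, 2.137790) = 5.097310
  k2 = f(1.525000, 2.673007) = 6.137993
  w ← 2.137790 + 0.21·6.137993 = 3.426768
w(1.63) ≈ 3.4268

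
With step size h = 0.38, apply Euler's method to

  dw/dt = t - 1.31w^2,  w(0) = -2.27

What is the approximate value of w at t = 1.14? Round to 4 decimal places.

-148.7621

Euler: w_{n+1} = w_n + h·f(t_n, w_n).
t=0.000000, w=-2.270000: f=-6.750299 → w ← -2.270000 + 0.38·(-6.750299) = -4.835114
t=0.380000, w=-4.835114: f=-30.245604 → w ← -4.835114 + 0.38·(-30.245604) = -16.328443
t=0.760000, w=-16.328443: f=-348.509654 → w ← -16.328443 + 0.38·(-348.509654) = -148.762112
w(1.14) ≈ -148.7621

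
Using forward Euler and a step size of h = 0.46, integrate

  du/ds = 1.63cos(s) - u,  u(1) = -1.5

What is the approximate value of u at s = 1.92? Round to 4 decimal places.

Euler: u_{n+1} = u_n + h·f(s_n, u_n).
s=1.000000, u=-1.500000: f=2.380693 → u ← -1.500000 + 0.46·2.380693 = -0.404881
s=1.460000, u=-0.404881: f=0.585110 → u ← -0.404881 + 0.46·0.585110 = -0.135731
u(1.92) ≈ -0.1357

-0.1357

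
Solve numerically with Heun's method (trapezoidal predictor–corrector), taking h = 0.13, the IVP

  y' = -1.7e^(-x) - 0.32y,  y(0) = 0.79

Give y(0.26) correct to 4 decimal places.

0.3541

Heun: k1 = f(x_n, y_n); k2 = f(x_n + h, y_n + h·k1); y_{n+1} = y_n + (h/2)·(k1 + k2).
x=0.000000, y=0.790000:
  k1 = f(0.000000, 0.790000) = -1.952800
  k2 = f(0.130000, 0.536136) = -1.664326
  y ← 0.790000 + (0.13/2)·(-1.952800 + (-1.664326)) = 0.554887
x=0.130000, y=0.554887:
  k1 = f(0.130000, 0.554887) = -1.670326
  k2 = f(0.260000, 0.337744) = -1.418866
  y ← 0.554887 + (0.13/2)·(-1.670326 + (-1.418866)) = 0.354089
y(0.26) ≈ 0.3541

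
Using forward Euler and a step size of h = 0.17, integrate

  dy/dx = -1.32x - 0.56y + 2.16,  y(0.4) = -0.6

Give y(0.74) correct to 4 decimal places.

Euler: y_{n+1} = y_n + h·f(x_n, y_n).
x=0.400000, y=-0.600000: f=1.968000 → y ← -0.600000 + 0.17·1.968000 = -0.265440
x=0.570000, y=-0.265440: f=1.556246 → y ← -0.265440 + 0.17·1.556246 = -0.000878
y(0.74) ≈ -0.0009

-0.0009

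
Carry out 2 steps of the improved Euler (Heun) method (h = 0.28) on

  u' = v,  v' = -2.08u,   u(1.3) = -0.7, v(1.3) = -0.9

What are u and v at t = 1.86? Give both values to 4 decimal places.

Heun on (u,v): k1 = f(t_n, state_n); k2 = f(t_n + h, state_n + h·k1); state_{n+1} = state_n + (h/2)·(k1 + k2).
1.300000: (-0.700000, -0.900000)
  k1 = (-0.900000, 1.456000)
  predictor → (-0.952000, -0.492320)
  k2 = (-0.492320, 1.980160)
  → (-0.894925, -0.418938)
1.580000: (-0.894925, -0.418938)
  k1 = (-0.418938, 1.861444)
  predictor → (-1.012227, 0.102267)
  k2 = (0.102267, 2.105433)
  → (-0.939259, 0.136425)
(u(1.86), v(1.86)) ≈ (-0.9393, 0.1364)

-0.9393, 0.1364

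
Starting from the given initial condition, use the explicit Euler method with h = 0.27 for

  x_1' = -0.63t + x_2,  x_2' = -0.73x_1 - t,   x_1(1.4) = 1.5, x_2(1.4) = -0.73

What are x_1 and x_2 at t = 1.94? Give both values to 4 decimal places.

Euler on (x_1,x_2): x_1_{n+1} = x_1_n + h·x_1', x_2_{n+1} = x_2_n + h·x_2'.
1.400000: (1.500000, -0.730000); f=(-1.612000, -2.495000) → (1.064760, -1.403650)
1.670000: (1.064760, -1.403650); f=(-2.455750, -2.447275) → (0.401707, -2.064414)
(x_1(1.94), x_2(1.94)) ≈ (0.4017, -2.0644)

0.4017, -2.0644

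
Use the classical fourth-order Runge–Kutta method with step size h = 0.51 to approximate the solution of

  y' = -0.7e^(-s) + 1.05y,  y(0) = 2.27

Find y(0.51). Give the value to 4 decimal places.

RK4: k1 = f(s_n, y_n); k2 = f(s_n + h/2, y_n + (h/2)·k1); k3 = f(s_n + h/2, y_n + (h/2)·k2); k4 = f(s_n + h, y_n + h·k3); y_{n+1} = y_n + (h/6)·(k1 + 2k2 + 2k3 + k4).
s=0.000000, y=2.270000:
  k1 = f(0.000000, 2.270000) = 1.683500
  k2 = f(0.255000, 2.699293) = 2.291816
  k3 = f(0.255000, 2.854413) = 2.454692
  k4 = f(0.510000, 3.521893) = 3.277641
  y ← 2.270000 + (0.51/6)·(k1 + 2k2 + 2k3 + k4) = 3.498603
y(0.51) ≈ 3.4986

3.4986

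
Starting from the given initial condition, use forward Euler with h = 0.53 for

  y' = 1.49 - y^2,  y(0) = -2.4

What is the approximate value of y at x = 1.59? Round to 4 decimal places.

Euler: y_{n+1} = y_n + h·f(x_n, y_n).
x=0.000000, y=-2.400000: f=-4.270000 → y ← -2.400000 + 0.53·(-4.270000) = -4.663100
x=0.530000, y=-4.663100: f=-20.254502 → y ← -4.663100 + 0.53·(-20.254502) = -15.397986
x=1.060000, y=-15.397986: f=-235.607968 → y ← -15.397986 + 0.53·(-235.607968) = -140.270209
y(1.59) ≈ -140.2702

-140.2702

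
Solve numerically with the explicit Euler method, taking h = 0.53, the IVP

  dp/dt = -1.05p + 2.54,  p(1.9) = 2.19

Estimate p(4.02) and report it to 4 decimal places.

Euler: p_{n+1} = p_n + h·f(t_n, p_n).
t=1.900000, p=2.190000: f=0.240500 → p ← 2.190000 + 0.53·0.240500 = 2.317465
t=2.430000, p=2.317465: f=0.106662 → p ← 2.317465 + 0.53·0.106662 = 2.373996
t=2.960000, p=2.373996: f=0.047304 → p ← 2.373996 + 0.53·0.047304 = 2.399067
t=3.490000, p=2.399067: f=0.020980 → p ← 2.399067 + 0.53·0.020980 = 2.410186
p(4.02) ≈ 2.4102

2.4102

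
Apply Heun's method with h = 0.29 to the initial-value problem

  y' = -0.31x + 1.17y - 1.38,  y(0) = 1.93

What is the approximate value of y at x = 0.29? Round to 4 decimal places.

2.2148

Heun: k1 = f(x_n, y_n); k2 = f(x_n + h, y_n + h·k1); y_{n+1} = y_n + (h/2)·(k1 + k2).
x=0.000000, y=1.930000:
  k1 = f(0.000000, 1.930000) = 0.878100
  k2 = f(0.290000, 2.184649) = 1.086139
  y ← 1.930000 + (0.29/2)·(0.878100 + 1.086139) = 2.214815
y(0.29) ≈ 2.2148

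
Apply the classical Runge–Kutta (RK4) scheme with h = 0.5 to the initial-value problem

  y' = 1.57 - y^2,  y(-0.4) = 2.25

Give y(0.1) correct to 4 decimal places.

RK4: k1 = f(x_n, y_n); k2 = f(x_n + h/2, y_n + (h/2)·k1); k3 = f(x_n + h/2, y_n + (h/2)·k2); k4 = f(x_n + h, y_n + h·k3); y_{n+1} = y_n + (h/6)·(k1 + 2k2 + 2k3 + k4).
x=-0.400000, y=2.250000:
  k1 = f(-0.400000, 2.250000) = -3.492500
  k2 = f(-0.150000, 1.376875) = -0.325785
  k3 = f(-0.150000, 2.168554) = -3.132626
  k4 = f(0.100000, 0.683687) = 1.102572
  y ← 2.250000 + (0.5/6)·(k1 + 2k2 + 2k3 + k4) = 1.474438
y(0.1) ≈ 1.4744

1.4744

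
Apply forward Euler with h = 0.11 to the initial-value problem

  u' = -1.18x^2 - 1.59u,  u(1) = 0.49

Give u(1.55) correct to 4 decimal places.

Euler: u_{n+1} = u_n + h·f(x_n, u_n).
x=1.000000, u=0.490000: f=-1.959100 → u ← 0.490000 + 0.11·(-1.959100) = 0.274499
x=1.110000, u=0.274499: f=-1.890331 → u ← 0.274499 + 0.11·(-1.890331) = 0.066563
x=1.220000, u=0.066563: f=-1.862146 → u ← 0.066563 + 0.11·(-1.862146) = -0.138274
x=1.330000, u=-0.138274: f=-1.867447 → u ← -0.138274 + 0.11·(-1.867447) = -0.343693
x=1.440000, u=-0.343693: f=-1.900377 → u ← -0.343693 + 0.11·(-1.900377) = -0.552734
u(1.55) ≈ -0.5527

-0.5527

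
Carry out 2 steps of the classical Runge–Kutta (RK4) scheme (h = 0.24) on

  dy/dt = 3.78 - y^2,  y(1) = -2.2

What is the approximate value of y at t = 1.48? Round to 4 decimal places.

RK4: k1 = f(t_n, y_n); k2 = f(t_n + h/2, y_n + (h/2)·k1); k3 = f(t_n + h/2, y_n + (h/2)·k2); k4 = f(t_n + h, y_n + h·k3); y_{n+1} = y_n + (h/6)·(k1 + 2k2 + 2k3 + k4).
t=1.000000, y=-2.200000:
  k1 = f(1.000000, -2.200000) = -1.060000
  k2 = f(1.120000, -2.327200) = -1.635860
  k3 = f(1.120000, -2.396303) = -1.962269
  k4 = f(1.240000, -2.670945) = -3.353945
  y ← -2.200000 + (0.24/6)·(k1 + 2k2 + 2k3 + k4) = -2.664408
t=1.240000, y=-2.664408:
  k1 = f(1.240000, -2.664408) = -3.319070
  k2 = f(1.360000, -3.062697) = -5.600110
  k3 = f(1.360000, -3.336421) = -7.351707
  k4 = f(1.480000, -4.428818) = -15.834427
  y ← -2.664408 + (0.24/6)·(k1 + 2k2 + 2k3 + k4) = -4.466693
y(1.48) ≈ -4.4667

-4.4667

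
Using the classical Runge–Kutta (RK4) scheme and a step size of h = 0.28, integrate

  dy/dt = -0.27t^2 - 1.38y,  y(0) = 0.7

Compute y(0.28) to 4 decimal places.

RK4: k1 = f(t_n, y_n); k2 = f(t_n + h/2, y_n + (h/2)·k1); k3 = f(t_n + h/2, y_n + (h/2)·k2); k4 = f(t_n + h, y_n + h·k3); y_{n+1} = y_n + (h/6)·(k1 + 2k2 + 2k3 + k4).
t=0.000000, y=0.700000:
  k1 = f(0.000000, 0.700000) = -0.966000
  k2 = f(0.140000, 0.564760) = -0.784661
  k3 = f(0.140000, 0.590147) = -0.819696
  k4 = f(0.280000, 0.470485) = -0.670438
  y ← 0.700000 + (0.28/6)·(k1 + 2k2 + 2k3 + k4) = 0.473893
y(0.28) ≈ 0.4739

0.4739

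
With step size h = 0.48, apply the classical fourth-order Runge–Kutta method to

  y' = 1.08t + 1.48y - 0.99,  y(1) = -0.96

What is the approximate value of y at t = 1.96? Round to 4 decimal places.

RK4: k1 = f(t_n, y_n); k2 = f(t_n + h/2, y_n + (h/2)·k1); k3 = f(t_n + h/2, y_n + (h/2)·k2); k4 = f(t_n + h, y_n + h·k3); y_{n+1} = y_n + (h/6)·(k1 + 2k2 + 2k3 + k4).
t=1.000000, y=-0.960000:
  k1 = f(1.000000, -0.960000) = -1.330800
  k2 = f(1.240000, -1.279392) = -1.544300
  k3 = f(1.240000, -1.330632) = -1.620135
  k4 = f(1.480000, -1.737665) = -1.963344
  y ← -0.960000 + (0.48/6)·(k1 + 2k2 + 2k3 + k4) = -1.729841
t=1.480000, y=-1.729841:
  k1 = f(1.480000, -1.729841) = -1.951765
  k2 = f(1.720000, -2.198265) = -2.385832
  k3 = f(1.720000, -2.302441) = -2.540013
  k4 = f(1.960000, -2.949047) = -3.237790
  y ← -1.729841 + (0.48/6)·(k1 + 2k2 + 2k3 + k4) = -2.933141
y(1.96) ≈ -2.9331

-2.9331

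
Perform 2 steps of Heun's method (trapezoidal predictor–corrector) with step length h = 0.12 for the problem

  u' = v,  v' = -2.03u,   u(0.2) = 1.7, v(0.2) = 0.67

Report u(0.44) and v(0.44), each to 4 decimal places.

Heun on (u,v): k1 = f(s_n, state_n); k2 = f(s_n + h, state_n + h·k1); state_{n+1} = state_n + (h/2)·(k1 + k2).
0.200000: (1.700000, 0.670000)
  k1 = (0.670000, -3.451000)
  predictor → (1.780400, 0.255880)
  k2 = (0.255880, -3.614212)
  → (1.755553, 0.246087)
0.320000: (1.755553, 0.246087)
  k1 = (0.246087, -3.563772)
  predictor → (1.785083, -0.181565)
  k2 = (-0.181565, -3.623719)
  → (1.759424, -0.185162)
(u(0.44), v(0.44)) ≈ (1.7594, -0.1852)

1.7594, -0.1852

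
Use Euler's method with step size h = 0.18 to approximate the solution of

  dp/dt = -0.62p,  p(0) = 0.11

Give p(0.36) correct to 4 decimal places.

Euler: p_{n+1} = p_n + h·f(t_n, p_n).
t=0.000000, p=0.110000: f=-0.068200 → p ← 0.110000 + 0.18·(-0.068200) = 0.097724
t=0.180000, p=0.097724: f=-0.060589 → p ← 0.097724 + 0.18·(-0.060589) = 0.086818
p(0.36) ≈ 0.0868

0.0868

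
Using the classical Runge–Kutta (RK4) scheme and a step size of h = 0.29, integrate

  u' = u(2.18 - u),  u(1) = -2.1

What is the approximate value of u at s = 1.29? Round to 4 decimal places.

-15.9045

RK4: k1 = f(s_n, u_n); k2 = f(s_n + h/2, u_n + (h/2)·k1); k3 = f(s_n + h/2, u_n + (h/2)·k2); k4 = f(s_n + h, u_n + h·k3); u_{n+1} = u_n + (h/6)·(k1 + 2k2 + 2k3 + k4).
s=1.000000, u=-2.100000:
  k1 = f(1.000000, -2.100000) = -8.988000
  k2 = f(1.145000, -3.403260) = -19.001285
  k3 = f(1.145000, -4.855186) = -34.157141
  k4 = f(1.290000, -12.005571) = -170.305878
  u ← -2.100000 + (0.29/6)·(k1 + 2k2 + 2k3 + k4) = -15.904519
u(1.29) ≈ -15.9045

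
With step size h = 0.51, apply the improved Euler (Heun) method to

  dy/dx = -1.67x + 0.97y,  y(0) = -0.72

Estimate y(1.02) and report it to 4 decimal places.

-2.9929

Heun: k1 = f(x_n, y_n); k2 = f(x_n + h, y_n + h·k1); y_{n+1} = y_n + (h/2)·(k1 + k2).
x=0.000000, y=-0.720000:
  k1 = f(0.000000, -0.720000) = -0.698400
  k2 = f(0.510000, -1.076184) = -1.895598
  y ← -0.720000 + (0.51/2)·(-0.698400 + (-1.895598)) = -1.381470
x=0.510000, y=-1.381470:
  k1 = f(0.510000, -1.381470) = -2.191726
  k2 = f(1.020000, -2.499250) = -4.127672
  y ← -1.381470 + (0.51/2)·(-2.191726 + (-4.127672)) = -2.992916
y(1.02) ≈ -2.9929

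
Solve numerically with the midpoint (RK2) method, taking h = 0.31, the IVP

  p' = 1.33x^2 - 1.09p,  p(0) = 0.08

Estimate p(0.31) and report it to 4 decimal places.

0.0674

Midpoint: k1 = f(x_n, p_n); k2 = f(x_n + h/2, p_n + (h/2)·k1); p_{n+1} = p_n + h·k2.
x=0.000000, p=0.080000:
  k1 = f(0.000000, 0.080000) = -0.087200
  k2 = f(0.155000, 0.066484) = -0.040514
  p ← 0.080000 + 0.31·(-0.040514) = 0.067441
p(0.31) ≈ 0.0674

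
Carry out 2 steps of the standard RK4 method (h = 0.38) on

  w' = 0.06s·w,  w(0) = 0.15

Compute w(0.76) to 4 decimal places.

RK4: k1 = f(s_n, w_n); k2 = f(s_n + h/2, w_n + (h/2)·k1); k3 = f(s_n + h/2, w_n + (h/2)·k2); k4 = f(s_n + h, w_n + h·k3); w_{n+1} = w_n + (h/6)·(k1 + 2k2 + 2k3 + k4).
s=0.000000, w=0.150000:
  k1 = f(0.000000, 0.150000) = 0.000000
  k2 = f(0.190000, 0.150000) = 0.001710
  k3 = f(0.190000, 0.150325) = 0.001714
  k4 = f(0.380000, 0.150651) = 0.003435
  w ← 0.150000 + (0.38/6)·(k1 + 2k2 + 2k3 + k4) = 0.150651
s=0.380000, w=0.150651:
  k1 = f(0.380000, 0.150651) = 0.003435
  k2 = f(0.570000, 0.151304) = 0.005175
  k3 = f(0.570000, 0.151634) = 0.005186
  k4 = f(0.760000, 0.152622) = 0.006960
  w ← 0.150651 + (0.38/6)·(k1 + 2k2 + 2k3 + k4) = 0.152622
w(0.76) ≈ 0.1526

0.1526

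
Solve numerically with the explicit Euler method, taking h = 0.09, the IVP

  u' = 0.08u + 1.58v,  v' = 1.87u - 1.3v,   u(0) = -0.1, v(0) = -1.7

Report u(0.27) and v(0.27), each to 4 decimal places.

Euler on (u,v): u_{n+1} = u_n + h·u', v_{n+1} = v_n + h·v'.
0.000000: (-0.100000, -1.700000); f=(-2.694000, 2.023000) → (-0.342460, -1.517930)
0.090000: (-0.342460, -1.517930); f=(-2.425726, 1.332909) → (-0.560775, -1.397968)
0.180000: (-0.560775, -1.397968); f=(-2.253652, 0.768709) → (-0.763604, -1.328784)
(u(0.27), v(0.27)) ≈ (-0.7636, -1.3288)

-0.7636, -1.3288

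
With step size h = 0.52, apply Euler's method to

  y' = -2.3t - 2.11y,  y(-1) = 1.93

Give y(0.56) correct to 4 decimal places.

-0.0941

Euler: y_{n+1} = y_n + h·f(t_n, y_n).
t=-1.000000, y=1.930000: f=-1.772300 → y ← 1.930000 + 0.52·(-1.772300) = 1.008404
t=-0.480000, y=1.008404: f=-1.023732 → y ← 1.008404 + 0.52·(-1.023732) = 0.476063
t=0.040000, y=0.476063: f=-1.096493 → y ← 0.476063 + 0.52·(-1.096493) = -0.094113
y(0.56) ≈ -0.0941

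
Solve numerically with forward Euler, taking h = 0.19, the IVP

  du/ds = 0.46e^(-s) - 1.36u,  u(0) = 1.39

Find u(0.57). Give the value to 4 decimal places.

Euler: u_{n+1} = u_n + h·f(s_n, u_n).
s=0.000000, u=1.390000: f=-1.430400 → u ← 1.390000 + 0.19·(-1.430400) = 1.118224
s=0.190000, u=1.118224: f=-1.140383 → u ← 1.118224 + 0.19·(-1.140383) = 0.901551
s=0.380000, u=0.901551: f=-0.911533 → u ← 0.901551 + 0.19·(-0.911533) = 0.728360
u(0.57) ≈ 0.7284

0.7284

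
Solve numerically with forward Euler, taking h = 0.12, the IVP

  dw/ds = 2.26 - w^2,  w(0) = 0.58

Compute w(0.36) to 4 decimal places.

1.1536

Euler: w_{n+1} = w_n + h·f(s_n, w_n).
s=0.000000, w=0.580000: f=1.923600 → w ← 0.580000 + 0.12·1.923600 = 0.810832
s=0.120000, w=0.810832: f=1.602551 → w ← 0.810832 + 0.12·1.602551 = 1.003138
s=0.240000, w=1.003138: f=1.253714 → w ← 1.003138 + 0.12·1.253714 = 1.153584
w(0.36) ≈ 1.1536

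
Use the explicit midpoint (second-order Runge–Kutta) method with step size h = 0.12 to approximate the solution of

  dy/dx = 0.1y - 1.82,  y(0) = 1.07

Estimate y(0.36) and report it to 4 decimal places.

0.4421

Midpoint: k1 = f(x_n, y_n); k2 = f(x_n + h/2, y_n + (h/2)·k1); y_{n+1} = y_n + h·k2.
x=0.000000, y=1.070000:
  k1 = f(0.000000, 1.070000) = -1.713000
  k2 = f(0.060000, 0.967220) = -1.723278
  y ← 1.070000 + 0.12·(-1.723278) = 0.863207
x=0.120000, y=0.863207:
  k1 = f(0.120000, 0.863207) = -1.733679
  k2 = f(0.180000, 0.759186) = -1.744081
  y ← 0.863207 + 0.12·(-1.744081) = 0.653917
x=0.240000, y=0.653917:
  k1 = f(0.240000, 0.653917) = -1.754608
  k2 = f(0.300000, 0.548640) = -1.765136
  y ← 0.653917 + 0.12·(-1.765136) = 0.442101
y(0.36) ≈ 0.4421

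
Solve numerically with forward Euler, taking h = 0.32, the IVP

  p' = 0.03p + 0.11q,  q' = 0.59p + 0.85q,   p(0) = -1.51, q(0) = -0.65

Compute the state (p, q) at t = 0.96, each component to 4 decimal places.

-1.6768, -2.4730

Euler on (p,q): p_{n+1} = p_n + h·p', q_{n+1} = q_n + h·q'.
0.000000: (-1.510000, -0.650000); f=(-0.116800, -1.443400) → (-1.547376, -1.111888)
0.320000: (-1.547376, -1.111888); f=(-0.168729, -1.858057) → (-1.601369, -1.706466)
0.640000: (-1.601369, -1.706466); f=(-0.235752, -2.395304) → (-1.676810, -2.472963)
(p(0.96), q(0.96)) ≈ (-1.6768, -2.4730)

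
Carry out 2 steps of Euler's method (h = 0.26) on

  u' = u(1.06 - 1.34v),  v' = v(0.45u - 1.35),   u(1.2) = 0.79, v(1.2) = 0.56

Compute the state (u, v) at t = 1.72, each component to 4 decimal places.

Euler on (u,v): u_{n+1} = u_n + h·u', v_{n+1} = v_n + h·v'.
1.200000: (0.790000, 0.560000); f=(0.244584, -0.556920) → (0.853592, 0.415201)
1.460000: (0.853592, 0.415201); f=(0.429895, -0.401036) → (0.965365, 0.310932)
(u(1.72), v(1.72)) ≈ (0.9654, 0.3109)

0.9654, 0.3109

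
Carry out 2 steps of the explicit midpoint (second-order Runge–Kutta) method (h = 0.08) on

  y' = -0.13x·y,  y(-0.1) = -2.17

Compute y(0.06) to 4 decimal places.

-2.1709

Midpoint: k1 = f(x_n, y_n); k2 = f(x_n + h/2, y_n + (h/2)·k1); y_{n+1} = y_n + h·k2.
x=-0.100000, y=-2.170000:
  k1 = f(-0.100000, -2.170000) = -0.028210
  k2 = f(-0.060000, -2.171128) = -0.016935
  y ← -2.170000 + 0.08·(-0.016935) = -2.171355
x=-0.020000, y=-2.171355:
  k1 = f(-0.020000, -2.171355) = -0.005646
  k2 = f(0.020000, -2.171581) = 0.005646
  y ← -2.171355 + 0.08·0.005646 = -2.170903
y(0.06) ≈ -2.1709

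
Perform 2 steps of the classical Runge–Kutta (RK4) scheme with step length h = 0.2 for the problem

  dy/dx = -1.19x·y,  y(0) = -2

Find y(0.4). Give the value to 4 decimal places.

-1.8184

RK4: k1 = f(x_n, y_n); k2 = f(x_n + h/2, y_n + (h/2)·k1); k3 = f(x_n + h/2, y_n + (h/2)·k2); k4 = f(x_n + h, y_n + h·k3); y_{n+1} = y_n + (h/6)·(k1 + 2k2 + 2k3 + k4).
x=0.000000, y=-2.000000:
  k1 = f(0.000000, -2.000000) = 0.000000
  k2 = f(0.100000, -2.000000) = 0.238000
  k3 = f(0.100000, -1.976200) = 0.235168
  k4 = f(0.200000, -1.952966) = 0.464806
  y ← -2.000000 + (0.2/6)·(k1 + 2k2 + 2k3 + k4) = -1.952962
x=0.200000, y=-1.952962:
  k1 = f(0.200000, -1.952962) = 0.464805
  k2 = f(0.300000, -1.906481) = 0.680614
  k3 = f(0.300000, -1.884901) = 0.672909
  k4 = f(0.400000, -1.818380) = 0.865549
  y ← -1.952962 + (0.2/6)·(k1 + 2k2 + 2k3 + k4) = -1.818382
y(0.4) ≈ -1.8184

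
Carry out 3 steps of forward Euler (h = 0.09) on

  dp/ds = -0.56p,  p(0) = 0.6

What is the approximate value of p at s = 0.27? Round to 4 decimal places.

Euler: p_{n+1} = p_n + h·f(s_n, p_n).
s=0.000000, p=0.600000: f=-0.336000 → p ← 0.600000 + 0.09·(-0.336000) = 0.569760
s=0.090000, p=0.569760: f=-0.319066 → p ← 0.569760 + 0.09·(-0.319066) = 0.541044
s=0.180000, p=0.541044: f=-0.302985 → p ← 0.541044 + 0.09·(-0.302985) = 0.513775
p(0.27) ≈ 0.5138

0.5138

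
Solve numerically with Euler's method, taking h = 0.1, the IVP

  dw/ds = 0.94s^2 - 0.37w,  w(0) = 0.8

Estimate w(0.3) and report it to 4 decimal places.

0.7191

Euler: w_{n+1} = w_n + h·f(s_n, w_n).
s=0.000000, w=0.800000: f=-0.296000 → w ← 0.800000 + 0.1·(-0.296000) = 0.770400
s=0.100000, w=0.770400: f=-0.275648 → w ← 0.770400 + 0.1·(-0.275648) = 0.742835
s=0.200000, w=0.742835: f=-0.237249 → w ← 0.742835 + 0.1·(-0.237249) = 0.719110
w(0.3) ≈ 0.7191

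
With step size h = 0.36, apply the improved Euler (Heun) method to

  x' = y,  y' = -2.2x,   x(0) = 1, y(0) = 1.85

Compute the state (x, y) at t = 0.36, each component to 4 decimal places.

Heun on (x,y): k1 = f(t_n, state_n); k2 = f(t_n + h, state_n + h·k1); state_{n+1} = state_n + (h/2)·(k1 + k2).
0.000000: (1.000000, 1.850000)
  k1 = (1.850000, -2.200000)
  predictor → (1.666000, 1.058000)
  k2 = (1.058000, -3.665200)
  → (1.523440, 0.794264)
(x(0.36), y(0.36)) ≈ (1.5234, 0.7943)

1.5234, 0.7943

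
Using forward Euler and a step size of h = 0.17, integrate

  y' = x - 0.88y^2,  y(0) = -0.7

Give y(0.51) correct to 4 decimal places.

Euler: y_{n+1} = y_n + h·f(x_n, y_n).
x=0.000000, y=-0.700000: f=-0.431200 → y ← -0.700000 + 0.17·(-0.431200) = -0.773304
x=0.170000, y=-0.773304: f=-0.356239 → y ← -0.773304 + 0.17·(-0.356239) = -0.833865
x=0.340000, y=-0.833865: f=-0.271891 → y ← -0.833865 + 0.17·(-0.271891) = -0.880086
y(0.51) ≈ -0.8801

-0.8801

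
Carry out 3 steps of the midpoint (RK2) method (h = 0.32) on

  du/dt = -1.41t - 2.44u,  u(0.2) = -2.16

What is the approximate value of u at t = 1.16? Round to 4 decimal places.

Midpoint: k1 = f(t_n, u_n); k2 = f(t_n + h/2, u_n + (h/2)·k1); u_{n+1} = u_n + h·k2.
t=0.200000, u=-2.160000:
  k1 = f(0.200000, -2.160000) = 4.988400
  k2 = f(0.360000, -1.361856) = 2.815329
  u ← -2.160000 + 0.32·2.815329 = -1.259095
t=0.520000, u=-1.259095:
  k1 = f(0.520000, -1.259095) = 2.338991
  k2 = f(0.680000, -0.884856) = 1.200249
  u ← -1.259095 + 0.32·1.200249 = -0.875015
t=0.840000, u=-0.875015:
  k1 = f(0.840000, -0.875015) = 0.950637
  k2 = f(1.000000, -0.722913) = 0.353908
  u ← -0.875015 + 0.32·0.353908 = -0.761764
u(1.16) ≈ -0.7618

-0.7618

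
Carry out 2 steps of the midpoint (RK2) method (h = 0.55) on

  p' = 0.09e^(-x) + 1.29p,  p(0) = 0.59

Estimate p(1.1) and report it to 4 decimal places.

Midpoint: k1 = f(x_n, p_n); k2 = f(x_n + h/2, p_n + (h/2)·k1); p_{n+1} = p_n + h·k2.
x=0.000000, p=0.590000:
  k1 = f(0.000000, 0.590000) = 0.851100
  k2 = f(0.275000, 0.824052) = 1.131389
  p ← 0.590000 + 0.55·1.131389 = 1.212264
x=0.550000, p=1.212264:
  k1 = f(0.550000, 1.212264) = 1.615746
  k2 = f(0.825000, 1.656594) = 2.176448
  p ← 1.212264 + 0.55·2.176448 = 2.409310
p(1.1) ≈ 2.4093

2.4093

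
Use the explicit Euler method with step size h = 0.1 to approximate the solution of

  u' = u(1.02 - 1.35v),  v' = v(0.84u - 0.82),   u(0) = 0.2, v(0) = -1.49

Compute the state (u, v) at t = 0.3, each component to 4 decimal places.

0.4299, -1.2388

Euler on (u,v): u_{n+1} = u_n + h·u', v_{n+1} = v_n + h·v'.
0.000000: (0.200000, -1.490000); f=(0.606300, 0.971480) → (0.260630, -1.392852)
0.100000: (0.260630, -1.392852); f=(0.755918, 0.837203) → (0.336222, -1.309132)
0.200000: (0.336222, -1.309132); f=(0.937160, 0.703755) → (0.429938, -1.238756)
(u(0.3), v(0.3)) ≈ (0.4299, -1.2388)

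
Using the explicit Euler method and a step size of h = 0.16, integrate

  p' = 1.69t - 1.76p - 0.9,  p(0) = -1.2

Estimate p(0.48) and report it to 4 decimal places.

Euler: p_{n+1} = p_n + h·f(t_n, p_n).
t=0.000000, p=-1.200000: f=1.212000 → p ← -1.200000 + 0.16·1.212000 = -1.006080
t=0.160000, p=-1.006080: f=1.141101 → p ← -1.006080 + 0.16·1.141101 = -0.823504
t=0.320000, p=-0.823504: f=1.090167 → p ← -0.823504 + 0.16·1.090167 = -0.649077
p(0.48) ≈ -0.6491

-0.6491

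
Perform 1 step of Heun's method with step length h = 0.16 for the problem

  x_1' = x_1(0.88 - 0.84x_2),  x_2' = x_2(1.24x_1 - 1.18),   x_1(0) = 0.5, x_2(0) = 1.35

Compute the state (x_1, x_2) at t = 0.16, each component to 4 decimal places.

0.4840, 1.2320

Heun on (x_1,x_2): k1 = f(t_n, state_n); k2 = f(t_n + h, state_n + h·k1); state_{n+1} = state_n + (h/2)·(k1 + k2).
0.000000: (0.500000, 1.350000)
  k1 = (-0.127000, -0.756000)
  predictor → (0.479680, 1.229040)
  k2 = (-0.073100, -0.719230)
  → (0.483992, 1.231982)
(x_1(0.16), x_2(0.16)) ≈ (0.4840, 1.2320)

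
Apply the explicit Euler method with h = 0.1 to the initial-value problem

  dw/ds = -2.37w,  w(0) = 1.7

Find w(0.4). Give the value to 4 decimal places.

Euler: w_{n+1} = w_n + h·f(s_n, w_n).
s=0.000000, w=1.700000: f=-4.029000 → w ← 1.700000 + 0.1·(-4.029000) = 1.297100
s=0.100000, w=1.297100: f=-3.074127 → w ← 1.297100 + 0.1·(-3.074127) = 0.989687
s=0.200000, w=0.989687: f=-2.345559 → w ← 0.989687 + 0.1·(-2.345559) = 0.755131
s=0.300000, w=0.755131: f=-1.789661 → w ← 0.755131 + 0.1·(-1.789661) = 0.576165
w(0.4) ≈ 0.5762

0.5762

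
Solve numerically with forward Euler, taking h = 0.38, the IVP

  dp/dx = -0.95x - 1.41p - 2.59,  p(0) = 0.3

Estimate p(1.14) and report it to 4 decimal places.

-1.9612

Euler: p_{n+1} = p_n + h·f(x_n, p_n).
x=0.000000, p=0.300000: f=-3.013000 → p ← 0.300000 + 0.38·(-3.013000) = -0.844940
x=0.380000, p=-0.844940: f=-1.759635 → p ← -0.844940 + 0.38·(-1.759635) = -1.513601
x=0.760000, p=-1.513601: f=-1.177822 → p ← -1.513601 + 0.38·(-1.177822) = -1.961174
p(1.14) ≈ -1.9612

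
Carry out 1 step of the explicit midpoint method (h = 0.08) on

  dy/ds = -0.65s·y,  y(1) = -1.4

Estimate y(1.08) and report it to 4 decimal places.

Midpoint: k1 = f(s_n, y_n); k2 = f(s_n + h/2, y_n + (h/2)·k1); y_{n+1} = y_n + h·k2.
s=1.000000, y=-1.400000:
  k1 = f(1.000000, -1.400000) = 0.910000
  k2 = f(1.040000, -1.363600) = 0.921794
  y ← -1.400000 + 0.08·0.921794 = -1.326257
y(1.08) ≈ -1.3263

-1.3263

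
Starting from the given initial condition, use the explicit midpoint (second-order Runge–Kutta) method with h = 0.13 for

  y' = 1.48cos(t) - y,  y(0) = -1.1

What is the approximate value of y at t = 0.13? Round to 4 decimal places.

Midpoint: k1 = f(t_n, y_n); k2 = f(t_n + h/2, y_n + (h/2)·k1); y_{n+1} = y_n + h·k2.
t=0.000000, y=-1.100000:
  k1 = f(0.000000, -1.100000) = 2.580000
  k2 = f(0.065000, -0.932300) = 2.409175
  y ← -1.100000 + 0.13·2.409175 = -0.786807
y(0.13) ≈ -0.7868

-0.7868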